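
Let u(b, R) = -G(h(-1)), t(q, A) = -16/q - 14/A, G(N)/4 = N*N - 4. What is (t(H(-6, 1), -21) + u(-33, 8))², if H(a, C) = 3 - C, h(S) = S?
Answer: 196/9 ≈ 21.778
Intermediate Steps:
G(N) = -16 + 4*N² (G(N) = 4*(N*N - 4) = 4*(N² - 4) = 4*(-4 + N²) = -16 + 4*N²)
u(b, R) = 12 (u(b, R) = -(-16 + 4*(-1)²) = -(-16 + 4*1) = -(-16 + 4) = -1*(-12) = 12)
(t(H(-6, 1), -21) + u(-33, 8))² = ((-16/(3 - 1*1) - 14/(-21)) + 12)² = ((-16/(3 - 1) - 14*(-1/21)) + 12)² = ((-16/2 + ⅔) + 12)² = ((-16*½ + ⅔) + 12)² = ((-8 + ⅔) + 12)² = (-22/3 + 12)² = (14/3)² = 196/9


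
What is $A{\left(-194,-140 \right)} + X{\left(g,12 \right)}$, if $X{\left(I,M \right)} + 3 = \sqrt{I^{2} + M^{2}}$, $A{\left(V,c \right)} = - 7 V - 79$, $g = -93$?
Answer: $1276 + 3 \sqrt{977} \approx 1369.8$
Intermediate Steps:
$A{\left(V,c \right)} = -79 - 7 V$
$X{\left(I,M \right)} = -3 + \sqrt{I^{2} + M^{2}}$
$A{\left(-194,-140 \right)} + X{\left(g,12 \right)} = \left(-79 - -1358\right) - \left(3 - \sqrt{\left(-93\right)^{2} + 12^{2}}\right) = \left(-79 + 1358\right) - \left(3 - \sqrt{8649 + 144}\right) = 1279 - \left(3 - \sqrt{8793}\right) = 1279 - \left(3 - 3 \sqrt{977}\right) = 1276 + 3 \sqrt{977}$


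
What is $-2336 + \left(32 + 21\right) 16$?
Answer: $-1488$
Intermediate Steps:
$-2336 + \left(32 + 21\right) 16 = -2336 + 53 \cdot 16 = -2336 + 848 = -1488$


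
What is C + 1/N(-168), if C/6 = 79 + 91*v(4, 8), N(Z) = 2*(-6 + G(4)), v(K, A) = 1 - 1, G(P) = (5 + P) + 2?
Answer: 4741/10 ≈ 474.10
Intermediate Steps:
G(P) = 7 + P
v(K, A) = 0
N(Z) = 10 (N(Z) = 2*(-6 + (7 + 4)) = 2*(-6 + 11) = 2*5 = 10)
C = 474 (C = 6*(79 + 91*0) = 6*(79 + 0) = 6*79 = 474)
C + 1/N(-168) = 474 + 1/10 = 474 + ⅒ = 4741/10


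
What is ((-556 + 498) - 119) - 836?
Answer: -1013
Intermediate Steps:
((-556 + 498) - 119) - 836 = (-58 - 119) - 836 = -177 - 836 = -1013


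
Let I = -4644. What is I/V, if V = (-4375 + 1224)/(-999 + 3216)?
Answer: 10295748/3151 ≈ 3267.5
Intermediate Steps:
V = -3151/2217 ≈ -1.4213
I/V = -4644/(-3151/2217) = -4644*(-2217/3151) = 10295748/3151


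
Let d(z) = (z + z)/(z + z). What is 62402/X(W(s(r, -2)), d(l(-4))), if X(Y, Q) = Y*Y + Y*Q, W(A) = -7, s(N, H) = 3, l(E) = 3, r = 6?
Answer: 31201/21 ≈ 1485.8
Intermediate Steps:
d(z) = 1 (d(z) = (2*z)/((2*z)) = (2*z)*(1/(2*z)) = 1)
X(Y, Q) = Y**2 + Q*Y
62402/X(W(s(r, -2)), d(l(-4))) = 62402/((-7*(1 - 7))) = 62402/((-7*(-6))) = 62402/42 = 62402*(1/42) = 31201/21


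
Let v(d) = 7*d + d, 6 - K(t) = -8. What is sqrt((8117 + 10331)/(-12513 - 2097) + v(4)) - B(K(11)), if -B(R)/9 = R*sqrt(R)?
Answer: 126*sqrt(14) + 2*sqrt(410058870)/7305 ≈ 476.99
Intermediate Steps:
K(t) = 14 (K(t) = 6 - 1*(-8) = 6 + 8 = 14)
v(d) = 8*d
B(R) = -9*R**(3/2) (B(R) = -9*R*sqrt(R) = -9*R**(3/2))
sqrt((8117 + 10331)/(-12513 - 2097) + v(4)) - B(K(11)) = sqrt((8117 + 10331)/(-12513 - 2097) + 8*4) - (-9)*14**(3/2) = sqrt(18448/(-14610) + 32) - (-9)*14*sqrt(14) = sqrt(18448*(-1/14610) + 32) - (-126)*sqrt(14) = sqrt(-9224/7305 + 32) + 126*sqrt(14) = sqrt(224536/7305) + 126*sqrt(14) = 2*sqrt(410058870)/7305 + 126*sqrt(14) = 126*sqrt(14) + 2*sqrt(410058870)/7305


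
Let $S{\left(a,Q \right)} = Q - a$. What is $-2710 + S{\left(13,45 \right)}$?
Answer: $-2678$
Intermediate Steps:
$-2710 + S{\left(13,45 \right)} = -2710 + \left(45 - 13\right) = -2710 + 32 = -2678$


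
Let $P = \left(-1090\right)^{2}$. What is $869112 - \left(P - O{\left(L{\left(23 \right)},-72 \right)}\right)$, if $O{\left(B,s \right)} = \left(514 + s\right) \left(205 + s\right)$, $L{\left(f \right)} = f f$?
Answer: $-260202$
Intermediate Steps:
$L{\left(f \right)} = f^{2}$
$O{\left(B,s \right)} = \left(205 + s\right) \left(514 + s\right)$
$P = 1188100$
$869112 - \left(P - O{\left(L{\left(23 \right)},-72 \right)}\right) = 869112 - \left(1188100 - \left(105370 + \left(-72\right)^{2} + 719 \left(-72\right)\right)\right) = 869112 - \left(1188100 - \left(105370 + 5184 - 51768\right)\right) = 869112 - \left(1188100 - 58786\right) = 869112 - 1129314 = -260202$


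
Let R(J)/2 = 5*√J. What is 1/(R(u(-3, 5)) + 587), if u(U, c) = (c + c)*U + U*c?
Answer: 587/349069 - 30*I*√5/349069 ≈ 0.0016816 - 0.00019217*I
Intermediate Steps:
u(U, c) = 3*U*c (u(U, c) = (2*c)*U + U*c = 2*U*c + U*c = 3*U*c)
R(J) = 10*√J (R(J) = 2*(5*√J) = 10*√J)
1/(R(u(-3, 5)) + 587) = 1/(10*√(3*(-3)*5) + 587) = 1/(10*√(-45) + 587) = 1/(10*(3*I*√5) + 587) = 1/(30*I*√5 + 587) = 1/(587 + 30*I*√5)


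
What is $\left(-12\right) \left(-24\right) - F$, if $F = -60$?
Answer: $348$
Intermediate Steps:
$\left(-12\right) \left(-24\right) - F = \left(-12\right) \left(-24\right) - -60 = 288 + 60 = 348$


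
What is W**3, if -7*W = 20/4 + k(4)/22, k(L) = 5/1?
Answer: -1520875/3652264 ≈ -0.41642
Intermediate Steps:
k(L) = 5 (k(L) = 5*1 = 5)
W = -115/154 (W = -(20/4 + 5/22)/7 = -(20*(1/4) + 5*(1/22))/7 = -(5 + 5/22)/7 = -1/7*115/22 = -115/154 ≈ -0.74675)
W**3 = (-115/154)**3 = -1520875/3652264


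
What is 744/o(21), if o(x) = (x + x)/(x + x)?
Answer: 744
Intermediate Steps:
o(x) = 1 (o(x) = (2*x)/((2*x)) = (2*x)*(1/(2*x)) = 1)
744/o(21) = 744/1 = 744*1 = 744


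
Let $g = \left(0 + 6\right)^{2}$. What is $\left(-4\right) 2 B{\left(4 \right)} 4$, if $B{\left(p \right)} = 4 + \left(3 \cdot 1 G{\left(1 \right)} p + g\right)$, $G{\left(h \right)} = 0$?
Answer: $-1280$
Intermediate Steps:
$g = 36$ ($g = 6^{2} = 36$)
$B{\left(p \right)} = 40$ ($B{\left(p \right)} = 4 + \left(3 \cdot 1 \cdot 0 p + 36\right) = 4 + \left(3 \cdot 0 p + 36\right) = 4 + \left(0 p + 36\right) = 4 + \left(0 + 36\right) = 4 + 36 = 40$)
$\left(-4\right) 2 B{\left(4 \right)} 4 = \left(-4\right) 2 \cdot 40 \cdot 4 = \left(-8\right) 40 \cdot 4 = \left(-320\right) 4 = -1280$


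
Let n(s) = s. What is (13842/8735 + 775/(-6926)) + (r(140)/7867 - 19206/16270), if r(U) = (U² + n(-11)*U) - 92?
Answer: 1994963222213441/774358553043490 ≈ 2.5763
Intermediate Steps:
r(U) = -92 + U² - 11*U (r(U) = (U² - 11*U) - 92 = -92 + U² - 11*U)
(13842/8735 + 775/(-6926)) + (r(140)/7867 - 19206/16270) = (13842/8735 + 775/(-6926)) + ((-92 + 140² - 11*140)/7867 - 19206/16270) = (13842*(1/8735) + 775*(-1/6926)) + ((-92 + 19600 - 1540)*(1/7867) - 19206*1/16270) = (13842/8735 - 775/6926) + (17968*(1/7867) - 9603/8135) = 89100067/60498610 + (17968/7867 - 9603/8135) = 89100067/60498610 + 70622879/63998045 = 1994963222213441/774358553043490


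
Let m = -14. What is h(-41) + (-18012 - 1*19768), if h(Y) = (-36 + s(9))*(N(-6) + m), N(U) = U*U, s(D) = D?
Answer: -38374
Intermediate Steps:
N(U) = U**2
h(Y) = -594 (h(Y) = (-36 + 9)*((-6)**2 - 14) = -27*(36 - 14) = -27*22 = -594)
h(-41) + (-18012 - 1*19768) = -594 + (-18012 - 1*19768) = -594 + (-18012 - 19768) = -594 - 37780 = -38374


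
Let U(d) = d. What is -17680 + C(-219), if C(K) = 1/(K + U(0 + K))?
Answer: -7743841/438 ≈ -17680.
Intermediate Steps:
C(K) = 1/(2*K) (C(K) = 1/(K + (0 + K)) = 1/(K + K) = 1/(2*K))
-17680 + C(-219) = -17680 + (½)/(-219) = -17680 + (½)*(-1/219) = -17680 - 1/438 = -7743841/438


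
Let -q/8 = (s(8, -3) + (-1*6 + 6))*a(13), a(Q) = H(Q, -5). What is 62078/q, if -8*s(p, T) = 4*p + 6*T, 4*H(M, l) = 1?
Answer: 124156/7 ≈ 17737.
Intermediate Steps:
H(M, l) = ¼ (H(M, l) = (¼)*1 = ¼)
a(Q) = ¼
s(p, T) = -3*T/4 - p/2 (s(p, T) = -(4*p + 6*T)/8 = -3*T/4 - p/2)
q = 7/2 (q = -8*((-¾*(-3) - ½*8) + (-1*6 + 6))/4 = -8*((9/4 - 4) + (-6 + 6))/4 = -8*(-7/4 + 0)/4 = -(-14)/4 = -8*(-7/16) = 7/2 ≈ 3.5000)
62078/q = 62078/(7/2) = 62078*(2/7) = 124156/7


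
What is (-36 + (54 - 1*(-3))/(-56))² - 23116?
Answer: -68194447/3136 ≈ -21746.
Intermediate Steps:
(-36 + (54 - 1*(-3))/(-56))² - 23116 = (-36 + (54 + 3)*(-1/56))² - 23116 = (-36 + 57*(-1/56))² - 23116 = (-36 - 57/56)² - 23116 = (-2073/56)² - 23116 = 4297329/3136 - 23116 = -68194447/3136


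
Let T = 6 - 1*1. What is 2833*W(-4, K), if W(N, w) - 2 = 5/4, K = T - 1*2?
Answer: 36829/4 ≈ 9207.3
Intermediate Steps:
T = 5 (T = 6 - 1 = 5)
K = 3 (K = 5 - 1*2 = 5 - 2 = 3)
W(N, w) = 13/4 (W(N, w) = 2 + 5/4 = 13/4)
2833*W(-4, K) = 2833*(13/4) = 36829/4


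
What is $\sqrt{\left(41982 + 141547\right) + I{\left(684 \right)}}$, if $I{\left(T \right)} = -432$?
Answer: $\sqrt{183097} \approx 427.9$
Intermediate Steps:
$\sqrt{\left(41982 + 141547\right) + I{\left(684 \right)}} = \sqrt{\left(41982 + 141547\right) - 432} = \sqrt{183529 - 432} = \sqrt{183097}$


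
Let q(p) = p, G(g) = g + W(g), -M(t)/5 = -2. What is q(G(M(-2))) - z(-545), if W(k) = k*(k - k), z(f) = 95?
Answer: -85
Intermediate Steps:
M(t) = 10 (M(t) = -5*(-2) = 10)
W(k) = 0 (W(k) = k*0 = 0)
G(g) = g (G(g) = g + 0 = g)
q(G(M(-2))) - z(-545) = 10 - 1*95 = 10 - 95 = -85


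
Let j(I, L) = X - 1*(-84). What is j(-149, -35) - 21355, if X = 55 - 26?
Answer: -21242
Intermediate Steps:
X = 29
j(I, L) = 113 (j(I, L) = 29 - 1*(-84) = 29 + 84 = 113)
j(-149, -35) - 21355 = 113 - 21355 = -21242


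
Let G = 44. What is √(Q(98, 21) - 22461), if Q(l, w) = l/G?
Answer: I*√10870046/22 ≈ 149.86*I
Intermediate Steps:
Q(l, w) = l/44
√(Q(98, 21) - 22461) = √((1/44)*98 - 22461) = √(49/22 - 22461) = √(-494093/22) = I*√10870046/22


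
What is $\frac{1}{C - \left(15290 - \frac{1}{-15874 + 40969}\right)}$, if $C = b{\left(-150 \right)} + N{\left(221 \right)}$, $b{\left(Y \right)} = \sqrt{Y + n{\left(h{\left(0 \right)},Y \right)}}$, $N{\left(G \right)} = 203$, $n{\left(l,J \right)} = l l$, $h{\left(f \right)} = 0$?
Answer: $- \frac{4750587192540}{71672156016473723} - \frac{3148795125 i \sqrt{6}}{143344312032947446} \approx -6.6282 \cdot 10^{-5} - 5.3807 \cdot 10^{-8} i$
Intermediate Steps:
$n{\left(l,J \right)} = l^{2}$
$b{\left(Y \right)} = \sqrt{Y}$ ($b{\left(Y \right)} = \sqrt{Y + 0^{2}} = \sqrt{Y + 0} = \sqrt{Y}$)
$C = 203 + 5 i \sqrt{6}$ ($C = \sqrt{-150} + 203 = 5 i \sqrt{6} + 203 = 203 + 5 i \sqrt{6} \approx 203.0 + 12.247 i$)
$\frac{1}{C - \left(15290 - \frac{1}{-15874 + 40969}\right)} = \frac{1}{\left(203 + 5 i \sqrt{6}\right) - \left(15290 - \frac{1}{-15874 + 40969}\right)} = \frac{1}{\left(203 + 5 i \sqrt{6}\right) - \left(15290 - \frac{1}{25095}\right)} = \frac{1}{\left(203 + 5 i \sqrt{6}\right) + \left(\frac{1}{25095} - 15290\right)} = \frac{1}{\left(203 + 5 i \sqrt{6}\right) - \frac{383702549}{25095}} = \frac{1}{- \frac{378608264}{25095} + 5 i \sqrt{6}}$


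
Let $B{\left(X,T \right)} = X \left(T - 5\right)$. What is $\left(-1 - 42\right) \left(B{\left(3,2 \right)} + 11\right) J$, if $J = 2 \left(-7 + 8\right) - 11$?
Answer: $774$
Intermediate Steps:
$B{\left(X,T \right)} = X \left(-5 + T\right)$
$J = -9$ ($J = 2 \cdot 1 - 11 = 2 - 11 = -9$)
$\left(-1 - 42\right) \left(B{\left(3,2 \right)} + 11\right) J = \left(-1 - 42\right) \left(3 \left(-5 + 2\right) + 11\right) \left(-9\right) = - 43 \left(3 \left(-3\right) + 11\right) \left(-9\right) = - 43 \left(-9 + 11\right) \left(-9\right) = \left(-43\right) 2 \left(-9\right) = \left(-86\right) \left(-9\right) = 774$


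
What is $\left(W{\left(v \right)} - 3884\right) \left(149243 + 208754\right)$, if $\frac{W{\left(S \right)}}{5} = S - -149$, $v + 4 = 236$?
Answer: $-708476063$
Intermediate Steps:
$v = 232$ ($v = -4 + 236 = 232$)
$W{\left(S \right)} = 745 + 5 S$ ($W{\left(S \right)} = 5 \left(S - -149\right) = 5 \left(S + 149\right) = 5 \left(149 + S\right) = 745 + 5 S$)
$\left(W{\left(v \right)} - 3884\right) \left(149243 + 208754\right) = \left(\left(745 + 5 \cdot 232\right) - 3884\right) \left(149243 + 208754\right) = \left(\left(745 + 1160\right) - 3884\right) 357997 = \left(1905 - 3884\right) 357997 = \left(-1979\right) 357997 = -708476063$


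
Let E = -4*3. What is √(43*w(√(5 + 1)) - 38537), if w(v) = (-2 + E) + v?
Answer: √(-39139 + 43*√6) ≈ 197.57*I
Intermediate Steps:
E = -12
w(v) = -14 + v (w(v) = (-2 - 12) + v = -14 + v)
√(43*w(√(5 + 1)) - 38537) = √(43*(-14 + √(5 + 1)) - 38537) = √(43*(-14 + √6) - 38537) = √((-602 + 43*√6) - 38537) = √(-39139 + 43*√6)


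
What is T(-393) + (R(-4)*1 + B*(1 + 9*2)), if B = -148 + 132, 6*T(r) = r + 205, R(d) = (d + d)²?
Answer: -814/3 ≈ -271.33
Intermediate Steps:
R(d) = 4*d² (R(d) = (2*d)² = 4*d²)
T(r) = 205/6 + r/6 (T(r) = (r + 205)/6 = (205 + r)/6 = 205/6 + r/6)
B = -16
T(-393) + (R(-4)*1 + B*(1 + 9*2)) = (205/6 + (⅙)*(-393)) + ((4*(-4)²)*1 - 16*(1 + 9*2)) = (205/6 - 131/2) + ((4*16)*1 - 16*(1 + 18)) = -94/3 + (64*1 - 16*19) = -94/3 + (64 - 304) = -94/3 - 240 = -814/3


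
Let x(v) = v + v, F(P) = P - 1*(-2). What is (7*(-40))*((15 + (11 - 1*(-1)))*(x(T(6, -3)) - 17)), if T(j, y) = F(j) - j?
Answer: 98280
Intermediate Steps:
F(P) = 2 + P (F(P) = P + 2 = 2 + P)
T(j, y) = 2 (T(j, y) = (2 + j) - j = 2)
x(v) = 2*v
(7*(-40))*((15 + (11 - 1*(-1)))*(x(T(6, -3)) - 17)) = (7*(-40))*((15 + (11 - 1*(-1)))*(2*2 - 17)) = -280*(15 + (11 + 1))*(4 - 17) = -280*(15 + 12)*(-13) = -7560*(-13) = -280*(-351) = 98280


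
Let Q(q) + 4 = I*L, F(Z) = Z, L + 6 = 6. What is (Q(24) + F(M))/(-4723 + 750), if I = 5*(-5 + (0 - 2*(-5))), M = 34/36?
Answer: 55/71514 ≈ 0.00076908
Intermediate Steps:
M = 17/18 (M = 34*(1/36) = 17/18 ≈ 0.94444)
L = 0 (L = -6 + 6 = 0)
I = 25 (I = 5*(-5 + (0 + 10)) = 5*(-5 + 10) = 5*5 = 25)
Q(q) = -4 (Q(q) = -4 + 25*0 = -4 + 0 = -4)
(Q(24) + F(M))/(-4723 + 750) = (-4 + 17/18)/(-4723 + 750) = -55/18/(-3973) = -55/18*(-1/3973) = 55/71514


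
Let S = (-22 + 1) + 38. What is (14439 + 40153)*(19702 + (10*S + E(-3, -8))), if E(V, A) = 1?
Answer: 1084906816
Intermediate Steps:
S = 17 (S = -21 + 38 = 17)
(14439 + 40153)*(19702 + (10*S + E(-3, -8))) = (14439 + 40153)*(19702 + (10*17 + 1)) = 54592*(19702 + (170 + 1)) = 54592*(19702 + 171) = 54592*19873 = 1084906816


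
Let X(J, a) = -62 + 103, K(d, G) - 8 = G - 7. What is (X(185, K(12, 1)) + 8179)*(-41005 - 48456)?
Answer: -735369420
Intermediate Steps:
K(d, G) = 1 + G (K(d, G) = 8 + (G - 7) = 8 + (-7 + G) = 1 + G)
X(J, a) = 41
(X(185, K(12, 1)) + 8179)*(-41005 - 48456) = (41 + 8179)*(-41005 - 48456) = 8220*(-89461) = -735369420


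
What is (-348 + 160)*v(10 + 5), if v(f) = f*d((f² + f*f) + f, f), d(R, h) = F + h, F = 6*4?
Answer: -109980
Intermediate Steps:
F = 24
d(R, h) = 24 + h
v(f) = f*(24 + f)
(-348 + 160)*v(10 + 5) = (-348 + 160)*((10 + 5)*(24 + (10 + 5))) = -2820*(24 + 15) = -2820*39 = -188*585 = -109980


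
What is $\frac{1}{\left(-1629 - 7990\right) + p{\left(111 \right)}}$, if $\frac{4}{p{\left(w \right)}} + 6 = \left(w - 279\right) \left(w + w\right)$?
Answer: $- \frac{18651}{179403971} \approx -0.00010396$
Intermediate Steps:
$p{\left(w \right)} = \frac{4}{-6 + 2 w \left(-279 + w\right)}$ ($p{\left(w \right)} = \frac{4}{-6 + \left(w - 279\right) \left(w + w\right)} = \frac{4}{-6 + \left(-279 + w\right) 2 w} = \frac{4}{-6 + 2 w \left(-279 + w\right)}$)
$\frac{1}{\left(-1629 - 7990\right) + p{\left(111 \right)}} = \frac{1}{\left(-1629 - 7990\right) + \frac{2}{-3 + 111^{2} - 30969}} = \frac{1}{-9619 + \frac{2}{-3 + 12321 - 30969}} = \frac{1}{-9619 + \frac{2}{-18651}} = \frac{1}{-9619 + 2 \left(- \frac{1}{18651}\right)} = \frac{1}{-9619 - \frac{2}{18651}} = \frac{1}{- \frac{179403971}{18651}} = - \frac{18651}{179403971}$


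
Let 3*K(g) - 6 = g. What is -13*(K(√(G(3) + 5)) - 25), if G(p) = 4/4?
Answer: 299 - 13*√6/3 ≈ 288.39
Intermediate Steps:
G(p) = 1 (G(p) = 4*(¼) = 1)
K(g) = 2 + g/3
-13*(K(√(G(3) + 5)) - 25) = -13*((2 + √(1 + 5)/3) - 25) = -13*((2 + √6/3) - 25) = -13*(-23 + √6/3) = 299 - 13*√6/3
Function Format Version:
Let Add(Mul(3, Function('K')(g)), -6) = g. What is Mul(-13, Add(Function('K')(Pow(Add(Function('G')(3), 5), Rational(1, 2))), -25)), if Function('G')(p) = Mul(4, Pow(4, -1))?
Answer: Add(299, Mul(Rational(-13, 3), Pow(6, Rational(1, 2)))) ≈ 288.39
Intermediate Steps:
Function('G')(p) = 1 (Function('G')(p) = Mul(4, Rational(1, 4)) = 1)
Function('K')(g) = Add(2, Mul(Rational(1, 3), g))
Mul(-13, Add(Function('K')(Pow(Add(Function('G')(3), 5), Rational(1, 2))), -25)) = Mul(-13, Add(Add(2, Mul(Rational(1, 3), Pow(Add(1, 5), Rational(1, 2)))), -25)) = Mul(-13, Add(Add(2, Mul(Rational(1, 3), Pow(6, Rational(1, 2)))), -25)) = Mul(-13, Add(-23, Mul(Rational(1, 3), Pow(6, Rational(1, 2))))) = Add(299, Mul(Rational(-13, 3), Pow(6, Rational(1, 2))))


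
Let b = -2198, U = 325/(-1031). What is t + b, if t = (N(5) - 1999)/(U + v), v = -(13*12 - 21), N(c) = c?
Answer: -152293583/69755 ≈ -2183.3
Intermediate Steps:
U = -325/1031 (U = 325*(-1/1031) = -325/1031 ≈ -0.31523)
v = -135 (v = -(156 - 21) = -1*135 = -135)
t = 1027907/69755 (t = (5 - 1999)/(-325/1031 - 135) = -1994/(-139510/1031) = -1994*(-1031/139510) = 1027907/69755 ≈ 14.736)
t + b = 1027907/69755 - 2198 = -152293583/69755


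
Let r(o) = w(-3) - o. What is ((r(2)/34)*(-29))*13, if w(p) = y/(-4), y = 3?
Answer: 4147/136 ≈ 30.493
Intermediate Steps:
w(p) = -¾ (w(p) = 3/(-4) = 3*(-¼) = -¾)
r(o) = -¾ - o
((r(2)/34)*(-29))*13 = (((-¾ - 1*2)/34)*(-29))*13 = (((-¾ - 2)*(1/34))*(-29))*13 = (-11/4*1/34*(-29))*13 = -11/136*(-29)*13 = (319/136)*13 = 4147/136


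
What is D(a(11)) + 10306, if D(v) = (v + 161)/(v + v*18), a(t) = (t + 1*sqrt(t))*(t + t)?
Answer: 43079461/4180 - 161*sqrt(11)/45980 ≈ 10306.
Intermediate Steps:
a(t) = 2*t*(t + sqrt(t)) (a(t) = (t + sqrt(t))*(2*t) = 2*t*(t + sqrt(t)))
D(v) = (161 + v)/(19*v) (D(v) = (161 + v)/(v + 18*v) = (161 + v)/((19*v)) = (161 + v)*(1/(19*v)) = (161 + v)/(19*v))
D(a(11)) + 10306 = (161 + (2*11**2 + 2*11**(3/2)))/(19*(2*11**2 + 2*11**(3/2))) + 10306 = (161 + (2*121 + 2*(11*sqrt(11))))/(19*(2*121 + 2*(11*sqrt(11)))) + 10306 = (161 + (242 + 22*sqrt(11)))/(19*(242 + 22*sqrt(11))) + 10306 = (403 + 22*sqrt(11))/(19*(242 + 22*sqrt(11))) + 10306 = 10306 + (403 + 22*sqrt(11))/(19*(242 + 22*sqrt(11)))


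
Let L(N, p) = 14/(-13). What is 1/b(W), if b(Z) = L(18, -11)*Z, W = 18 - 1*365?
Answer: 13/4858 ≈ 0.0026760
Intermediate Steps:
L(N, p) = -14/13 (L(N, p) = 14*(-1/13) = -14/13)
W = -347 (W = 18 - 365 = -347)
b(Z) = -14*Z/13
1/b(W) = 1/(-14/13*(-347)) = 1/(4858/13) = 13/4858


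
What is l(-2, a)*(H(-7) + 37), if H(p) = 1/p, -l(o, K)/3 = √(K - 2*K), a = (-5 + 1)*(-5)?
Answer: -1548*I*√5/7 ≈ -494.49*I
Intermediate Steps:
a = 20 (a = -4*(-5) = 20)
l(o, K) = -3*√(-K) (l(o, K) = -3*√(K - 2*K) = -3*√(-K))
H(p) = 1/p
l(-2, a)*(H(-7) + 37) = (-3*2*I*√5)*(1/(-7) + 37) = (-6*I*√5)*(-⅐ + 37) = -6*I*√5*(258/7) = -1548*I*√5/7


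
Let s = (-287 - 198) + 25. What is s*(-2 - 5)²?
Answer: -22540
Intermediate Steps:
s = -460 (s = -485 + 25 = -460)
s*(-2 - 5)² = -460*(-2 - 5)² = -460*(-7)² = -460*49 = -22540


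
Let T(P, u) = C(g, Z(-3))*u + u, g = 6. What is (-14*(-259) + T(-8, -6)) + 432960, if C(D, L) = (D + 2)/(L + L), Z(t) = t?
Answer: 436588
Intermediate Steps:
C(D, L) = (2 + D)/(2*L) (C(D, L) = (2 + D)/((2*L)) = (2 + D)*(1/(2*L)) = (2 + D)/(2*L))
T(P, u) = -u/3 (T(P, u) = ((1/2)*(2 + 6)/(-3))*u + u = ((1/2)*(-1/3)*8)*u + u = -4*u/3 + u = -u/3)
(-14*(-259) + T(-8, -6)) + 432960 = (-14*(-259) - 1/3*(-6)) + 432960 = (3626 + 2) + 432960 = 3628 + 432960 = 436588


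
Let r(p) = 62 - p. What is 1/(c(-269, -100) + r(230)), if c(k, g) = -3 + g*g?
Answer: 1/9829 ≈ 0.00010174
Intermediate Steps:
c(k, g) = -3 + g²
1/(c(-269, -100) + r(230)) = 1/((-3 + (-100)²) + (62 - 1*230)) = 1/((-3 + 10000) + (62 - 230)) = 1/(9997 - 168) = 1/9829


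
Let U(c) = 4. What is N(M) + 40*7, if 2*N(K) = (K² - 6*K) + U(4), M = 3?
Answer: 555/2 ≈ 277.50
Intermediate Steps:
N(K) = 2 + K²/2 - 3*K (N(K) = ((K² - 6*K) + 4)/2 = (4 + K² - 6*K)/2 = 2 + K²/2 - 3*K)
N(M) + 40*7 = (2 + (½)*3² - 3*3) + 40*7 = (2 + (½)*9 - 9) + 280 = (2 + 9/2 - 9) + 280 = -5/2 + 280 = 555/2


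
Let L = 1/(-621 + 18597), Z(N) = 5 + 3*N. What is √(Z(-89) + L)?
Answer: I*√21165441234/8988 ≈ 16.186*I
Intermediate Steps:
L = 1/17976 ≈ 5.5630e-5
√(Z(-89) + L) = √((5 + 3*(-89)) + 1/17976) = √((5 - 267) + 1/17976) = √(-262 + 1/17976) = √(-4709711/17976) = I*√21165441234/8988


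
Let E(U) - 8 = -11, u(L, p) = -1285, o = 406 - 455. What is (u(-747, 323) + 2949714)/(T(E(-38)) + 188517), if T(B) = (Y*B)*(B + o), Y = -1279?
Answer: -2948429/11007 ≈ -267.87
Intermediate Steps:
o = -49
E(U) = -3 (E(U) = 8 - 11 = -3)
T(B) = -1279*B*(-49 + B) (T(B) = (-1279*B)*(B - 49) = (-1279*B)*(-49 + B) = -1279*B*(-49 + B))
(u(-747, 323) + 2949714)/(T(E(-38)) + 188517) = (-1285 + 2949714)/(1279*(-3)*(49 - 1*(-3)) + 188517) = 2948429/(1279*(-3)*(49 + 3) + 188517) = 2948429/(1279*(-3)*52 + 188517) = 2948429/(-199524 + 188517) = 2948429/(-11007) = 2948429*(-1/11007) = -2948429/11007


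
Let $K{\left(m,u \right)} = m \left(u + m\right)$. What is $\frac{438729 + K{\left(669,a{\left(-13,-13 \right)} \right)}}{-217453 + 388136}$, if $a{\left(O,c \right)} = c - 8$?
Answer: $\frac{872241}{170683} \approx 5.1103$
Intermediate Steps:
$a{\left(O,c \right)} = -8 + c$ ($a{\left(O,c \right)} = c - 8 = -8 + c$)
$K{\left(m,u \right)} = m \left(m + u\right)$
$\frac{438729 + K{\left(669,a{\left(-13,-13 \right)} \right)}}{-217453 + 388136} = \frac{438729 + 669 \left(669 - 21\right)}{-217453 + 388136} = \frac{438729 + 669 \left(669 - 21\right)}{170683} = \left(438729 + 669 \cdot 648\right) \frac{1}{170683} = \left(438729 + 433512\right) \frac{1}{170683} = 872241 \cdot \frac{1}{170683} = \frac{872241}{170683}$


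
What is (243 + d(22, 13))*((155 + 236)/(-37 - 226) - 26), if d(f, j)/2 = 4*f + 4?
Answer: -3086783/263 ≈ -11737.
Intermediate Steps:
d(f, j) = 8 + 8*f (d(f, j) = 2*(4*f + 4) = 2*(4 + 4*f) = 8 + 8*f)
(243 + d(22, 13))*((155 + 236)/(-37 - 226) - 26) = (243 + (8 + 8*22))*((155 + 236)/(-37 - 226) - 26) = (243 + (8 + 176))*(391/(-263) - 26) = (243 + 184)*(391*(-1/263) - 26) = 427*(-391/263 - 26) = 427*(-7229/263) = -3086783/263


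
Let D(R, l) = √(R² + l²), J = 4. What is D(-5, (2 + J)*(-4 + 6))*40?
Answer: 520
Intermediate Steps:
D(-5, (2 + J)*(-4 + 6))*40 = √((-5)² + ((2 + 4)*(-4 + 6))²)*40 = √(25 + (6*2)²)*40 = √(25 + 12²)*40 = √(25 + 144)*40 = √169*40 = 13*40 = 520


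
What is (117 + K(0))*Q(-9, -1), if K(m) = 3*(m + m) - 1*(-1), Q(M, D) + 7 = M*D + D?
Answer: 118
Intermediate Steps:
Q(M, D) = -7 + D + D*M (Q(M, D) = -7 + (M*D + D) = -7 + (D*M + D) = -7 + (D + D*M) = -7 + D + D*M)
K(m) = 1 + 6*m (K(m) = 3*(2*m) + 1 = 6*m + 1 = 1 + 6*m)
(117 + K(0))*Q(-9, -1) = (117 + (1 + 6*0))*(-7 - 1 - 1*(-9)) = (117 + (1 + 0))*(-7 - 1 + 9) = (117 + 1)*1 = 118*1 = 118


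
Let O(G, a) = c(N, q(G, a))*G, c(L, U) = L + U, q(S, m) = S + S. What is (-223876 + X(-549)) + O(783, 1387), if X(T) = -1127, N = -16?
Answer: 988647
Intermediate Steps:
q(S, m) = 2*S
O(G, a) = G*(-16 + 2*G) (O(G, a) = (-16 + 2*G)*G = G*(-16 + 2*G))
(-223876 + X(-549)) + O(783, 1387) = (-223876 - 1127) + 2*783*(-8 + 783) = -225003 + 2*783*775 = -225003 + 1213650 = 988647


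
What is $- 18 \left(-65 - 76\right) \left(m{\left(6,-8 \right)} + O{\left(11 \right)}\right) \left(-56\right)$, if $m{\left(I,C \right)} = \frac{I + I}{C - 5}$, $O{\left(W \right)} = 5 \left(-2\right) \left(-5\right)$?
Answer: $- \frac{90677664}{13} \approx -6.9752 \cdot 10^{6}$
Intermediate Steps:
$O{\left(W \right)} = 50$ ($O{\left(W \right)} = \left(-10\right) \left(-5\right) = 50$)
$m{\left(I,C \right)} = \frac{2 I}{-5 + C}$
$- 18 \left(-65 - 76\right) \left(m{\left(6,-8 \right)} + O{\left(11 \right)}\right) \left(-56\right) = - 18 \left(-65 - 76\right) \left(2 \cdot 6 \frac{1}{-5 - 8} + 50\right) \left(-56\right) = - 18 \left(- 141 \left(2 \cdot 6 \frac{1}{-13} + 50\right)\right) \left(-56\right) = - 18 \left(- 141 \left(2 \cdot 6 \left(- \frac{1}{13}\right) + 50\right)\right) \left(-56\right) = - 18 \left(- 141 \left(- \frac{12}{13} + 50\right)\right) \left(-56\right) = - 18 \left(\left(-141\right) \frac{638}{13}\right) \left(-56\right) = \left(-18\right) \left(- \frac{89958}{13}\right) \left(-56\right) = \frac{1619244}{13} \left(-56\right) = - \frac{90677664}{13}$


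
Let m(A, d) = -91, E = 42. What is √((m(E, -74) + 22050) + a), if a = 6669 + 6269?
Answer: √34897 ≈ 186.81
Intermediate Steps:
a = 12938
√((m(E, -74) + 22050) + a) = √((-91 + 22050) + 12938) = √(21959 + 12938) = √34897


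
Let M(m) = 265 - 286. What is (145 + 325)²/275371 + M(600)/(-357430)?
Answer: 78962069791/98425856530 ≈ 0.80225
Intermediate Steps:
M(m) = -21
(145 + 325)²/275371 + M(600)/(-357430) = (145 + 325)²/275371 - 21/(-357430) = 470²*(1/275371) - 21*(-1/357430) = 220900*(1/275371) + 21/357430 = 220900/275371 + 21/357430 = 78962069791/98425856530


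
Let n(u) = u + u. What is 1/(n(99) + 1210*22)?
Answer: 1/26818 ≈ 3.7288e-5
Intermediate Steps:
n(u) = 2*u
1/(n(99) + 1210*22) = 1/(2*99 + 1210*22) = 1/(198 + 26620) = 1/26818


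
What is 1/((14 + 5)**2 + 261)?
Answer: 1/622 ≈ 0.0016077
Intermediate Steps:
1/((14 + 5)**2 + 261) = 1/(19**2 + 261) = 1/(361 + 261) = 1/622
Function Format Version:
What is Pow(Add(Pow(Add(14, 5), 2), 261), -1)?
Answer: Rational(1, 622) ≈ 0.0016077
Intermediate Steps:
Pow(Add(Pow(Add(14, 5), 2), 261), -1) = Pow(Add(Pow(19, 2), 261), -1) = Pow(Add(361, 261), -1) = Pow(622, -1) = Rational(1, 622)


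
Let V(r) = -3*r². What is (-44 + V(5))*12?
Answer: -1428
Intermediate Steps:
(-44 + V(5))*12 = (-44 - 3*5²)*12 = (-44 - 3*25)*12 = (-44 - 75)*12 = -119*12 = -1428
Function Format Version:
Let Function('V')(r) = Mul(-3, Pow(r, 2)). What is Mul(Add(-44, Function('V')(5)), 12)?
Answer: -1428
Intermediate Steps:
Mul(Add(-44, Function('V')(5)), 12) = Mul(Add(-44, Mul(-3, Pow(5, 2))), 12) = Mul(Add(-44, Mul(-3, 25)), 12) = Mul(Add(-44, -75), 12) = Mul(-119, 12) = -1428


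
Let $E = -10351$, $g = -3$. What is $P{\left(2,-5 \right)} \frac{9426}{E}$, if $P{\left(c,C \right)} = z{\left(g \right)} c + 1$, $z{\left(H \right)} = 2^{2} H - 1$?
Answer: $\frac{235650}{10351} \approx 22.766$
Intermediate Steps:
$z{\left(H \right)} = -1 + 4 H$ ($z{\left(H \right)} = 4 H - 1 = -1 + 4 H$)
$P{\left(c,C \right)} = 1 - 13 c$ ($P{\left(c,C \right)} = \left(-1 + 4 \left(-3\right)\right) c + 1 = \left(-1 - 12\right) c + 1 = - 13 c + 1 = 1 - 13 c$)
$P{\left(2,-5 \right)} \frac{9426}{E} = \left(1 - 26\right) \frac{9426}{-10351} = \left(1 - 26\right) 9426 \left(- \frac{1}{10351}\right) = \left(-25\right) \left(- \frac{9426}{10351}\right) = \frac{235650}{10351}$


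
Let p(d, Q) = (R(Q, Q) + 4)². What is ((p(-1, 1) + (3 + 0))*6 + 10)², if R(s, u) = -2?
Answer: 2704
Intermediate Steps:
p(d, Q) = 4 (p(d, Q) = (-2 + 4)² = 2² = 4)
((p(-1, 1) + (3 + 0))*6 + 10)² = ((4 + (3 + 0))*6 + 10)² = ((4 + 3)*6 + 10)² = (7*6 + 10)² = (42 + 10)² = 52² = 2704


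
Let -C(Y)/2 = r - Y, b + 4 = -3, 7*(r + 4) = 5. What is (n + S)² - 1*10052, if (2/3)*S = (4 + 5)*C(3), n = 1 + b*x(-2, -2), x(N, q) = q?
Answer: 1179301/49 ≈ 24067.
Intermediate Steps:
r = -23/7 (r = -4 + (⅐)*5 = -4 + 5/7 = -23/7 ≈ -3.2857)
b = -7 (b = -4 - 3 = -7)
n = 15 (n = 1 - 7*(-2) = 1 + 14 = 15)
C(Y) = 46/7 + 2*Y (C(Y) = -2*(-23/7 - Y) = 46/7 + 2*Y)
S = 1188/7 (S = 3*((4 + 5)*(46/7 + 2*3))/2 = 3*(9*(46/7 + 6))/2 = 3*(9*(88/7))/2 = (3/2)*(792/7) = 1188/7 ≈ 169.71)
(n + S)² - 1*10052 = (15 + 1188/7)² - 1*10052 = (1293/7)² - 10052 = 1671849/49 - 10052 = 1179301/49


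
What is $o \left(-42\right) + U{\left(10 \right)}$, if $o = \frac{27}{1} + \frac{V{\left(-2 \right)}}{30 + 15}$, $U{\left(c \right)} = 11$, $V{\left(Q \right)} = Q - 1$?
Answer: $- \frac{5601}{5} \approx -1120.2$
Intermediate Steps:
$V{\left(Q \right)} = -1 + Q$ ($V{\left(Q \right)} = Q - 1 = -1 + Q$)
$o = \frac{404}{15}$ ($o = \frac{27}{1} + \frac{-1 - 2}{30 + 15} = 27 \cdot 1 - \frac{3}{45} = 27 - \frac{1}{15} = \frac{404}{15} \approx 26.933$)
$o \left(-42\right) + U{\left(10 \right)} = \frac{404}{15} \left(-42\right) + 11 = - \frac{5656}{5} + 11 = - \frac{5601}{5}$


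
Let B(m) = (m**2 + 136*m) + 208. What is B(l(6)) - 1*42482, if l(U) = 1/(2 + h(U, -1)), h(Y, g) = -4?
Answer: -169367/4 ≈ -42342.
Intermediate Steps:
l(U) = -1/2 (l(U) = 1/(2 - 4) = 1/(-2) = -1/2)
B(m) = 208 + m**2 + 136*m
B(l(6)) - 1*42482 = (208 + (-1/2)**2 + 136*(-1/2)) - 1*42482 = (208 + 1/4 - 68) - 42482 = 561/4 - 42482 = -169367/4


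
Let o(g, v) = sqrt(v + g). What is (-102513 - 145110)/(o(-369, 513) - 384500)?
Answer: 247623/384488 ≈ 0.64403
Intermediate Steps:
o(g, v) = sqrt(g + v)
(-102513 - 145110)/(o(-369, 513) - 384500) = (-102513 - 145110)/(sqrt(-369 + 513) - 384500) = -247623/(sqrt(144) - 384500) = -247623/(12 - 384500) = -247623/(-384488) = -247623*(-1/384488) = 247623/384488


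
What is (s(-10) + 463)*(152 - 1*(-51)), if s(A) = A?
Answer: 91959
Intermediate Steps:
(s(-10) + 463)*(152 - 1*(-51)) = (-10 + 463)*(152 - 1*(-51)) = 453*(152 + 51) = 453*203 = 91959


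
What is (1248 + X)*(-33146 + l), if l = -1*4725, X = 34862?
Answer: -1367521810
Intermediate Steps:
l = -4725
(1248 + X)*(-33146 + l) = (1248 + 34862)*(-33146 - 4725) = 36110*(-37871) = -1367521810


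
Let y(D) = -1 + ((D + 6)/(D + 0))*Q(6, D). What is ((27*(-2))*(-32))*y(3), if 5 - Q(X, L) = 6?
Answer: -6912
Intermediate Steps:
Q(X, L) = -1 (Q(X, L) = 5 - 1*6 = 5 - 6 = -1)
y(D) = -1 - (6 + D)/D (y(D) = -1 + ((D + 6)/(D + 0))*(-1) = -1 + ((6 + D)/D)*(-1) = -1 - (6 + D)/D)
((27*(-2))*(-32))*y(3) = ((27*(-2))*(-32))*(-2 - 6/3) = (-54*(-32))*(-2 - 6*⅓) = 1728*(-2 - 2) = 1728*(-4) = -6912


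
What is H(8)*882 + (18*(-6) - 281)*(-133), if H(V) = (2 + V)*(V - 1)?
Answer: 113477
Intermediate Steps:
H(V) = (-1 + V)*(2 + V) (H(V) = (2 + V)*(-1 + V) = (-1 + V)*(2 + V))
H(8)*882 + (18*(-6) - 281)*(-133) = (-2 + 8 + 8²)*882 + (18*(-6) - 281)*(-133) = (-2 + 8 + 64)*882 + (-108 - 281)*(-133) = 70*882 - 389*(-133) = 61740 + 51737 = 113477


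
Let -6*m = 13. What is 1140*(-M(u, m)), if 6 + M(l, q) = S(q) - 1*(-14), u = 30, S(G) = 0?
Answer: -9120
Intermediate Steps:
m = -13/6 (m = -⅙*13 = -13/6 ≈ -2.1667)
M(l, q) = 8 (M(l, q) = -6 + (0 - 1*(-14)) = -6 + (0 + 14) = -6 + 14 = 8)
1140*(-M(u, m)) = 1140*(-1*8) = 1140*(-8) = -9120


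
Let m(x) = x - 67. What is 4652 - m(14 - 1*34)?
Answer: 4739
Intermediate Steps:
m(x) = -67 + x
4652 - m(14 - 1*34) = 4652 - (-67 + (14 - 1*34)) = 4652 - (-67 + (14 - 34)) = 4652 - (-67 - 20) = 4652 - 1*(-87) = 4652 + 87 = 4739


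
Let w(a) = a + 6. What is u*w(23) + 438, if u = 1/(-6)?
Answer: 2599/6 ≈ 433.17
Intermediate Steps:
w(a) = 6 + a
u = -1/6 ≈ -0.16667
u*w(23) + 438 = -(6 + 23)/6 + 438 = -1/6*29 + 438 = -29/6 + 438 = 2599/6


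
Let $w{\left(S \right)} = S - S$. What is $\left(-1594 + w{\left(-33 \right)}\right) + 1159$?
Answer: $-435$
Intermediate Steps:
$w{\left(S \right)} = 0$
$\left(-1594 + w{\left(-33 \right)}\right) + 1159 = \left(-1594 + 0\right) + 1159 = -1594 + 1159 = -435$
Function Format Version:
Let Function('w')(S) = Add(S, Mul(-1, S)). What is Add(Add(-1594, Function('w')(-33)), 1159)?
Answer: -435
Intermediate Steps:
Function('w')(S) = 0
Add(Add(-1594, Function('w')(-33)), 1159) = Add(Add(-1594, 0), 1159) = Add(-1594, 1159) = -435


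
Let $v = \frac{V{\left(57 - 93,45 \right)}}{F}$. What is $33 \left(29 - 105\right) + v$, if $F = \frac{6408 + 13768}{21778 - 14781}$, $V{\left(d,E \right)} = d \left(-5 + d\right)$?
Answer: $- \frac{10068459}{5044} \approx -1996.1$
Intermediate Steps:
$F = \frac{20176}{6997} \approx 2.8835$
$v = \frac{2581893}{5044}$ ($v = \frac{\left(57 - 93\right) \left(-5 + \left(57 - 93\right)\right)}{\frac{20176}{6997}} = \left(57 - 93\right) \left(-5 + \left(57 - 93\right)\right) \frac{6997}{20176} = - 36 \left(-5 - 36\right) \frac{6997}{20176} = \left(-36\right) \left(-41\right) \frac{6997}{20176} = 1476 \cdot \frac{6997}{20176} = \frac{2581893}{5044} \approx 511.87$)
$33 \left(29 - 105\right) + v = 33 \left(29 - 105\right) + \frac{2581893}{5044} = 33 \left(-76\right) + \frac{2581893}{5044} = -2508 + \frac{2581893}{5044} = - \frac{10068459}{5044}$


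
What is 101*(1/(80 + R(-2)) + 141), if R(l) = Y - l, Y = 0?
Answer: 1167863/82 ≈ 14242.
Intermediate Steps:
R(l) = -l (R(l) = 0 - l = -l)
101*(1/(80 + R(-2)) + 141) = 101*(1/(80 - 1*(-2)) + 141) = 101*(1/(80 + 2) + 141) = 101*(1/82 + 141) = 101*(11563/82) = 1167863/82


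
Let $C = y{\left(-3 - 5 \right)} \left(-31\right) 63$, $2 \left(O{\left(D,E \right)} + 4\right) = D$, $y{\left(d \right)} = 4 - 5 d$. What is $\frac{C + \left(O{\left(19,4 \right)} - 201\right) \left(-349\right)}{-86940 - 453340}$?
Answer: $\frac{7081}{216112} \approx 0.032765$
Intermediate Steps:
$O{\left(D,E \right)} = -4 + \frac{D}{2}$
$C = -85932$ ($C = \left(4 - 5 \left(-3 - 5\right)\right) \left(-31\right) 63 = \left(4 - -40\right) \left(-31\right) 63 = \left(4 + 40\right) \left(-31\right) 63 = 44 \left(-31\right) 63 = \left(-1364\right) 63 = -85932$)
$\frac{C + \left(O{\left(19,4 \right)} - 201\right) \left(-349\right)}{-86940 - 453340} = \frac{-85932 + \left(\left(-4 + \frac{1}{2} \cdot 19\right) - 201\right) \left(-349\right)}{-86940 - 453340} = \frac{-85932 + \left(\left(-4 + \frac{19}{2}\right) - 201\right) \left(-349\right)}{-540280} = \left(-85932 + \left(\frac{11}{2} - 201\right) \left(-349\right)\right) \left(- \frac{1}{540280}\right) = \left(-85932 - - \frac{136459}{2}\right) \left(- \frac{1}{540280}\right) = \left(-85932 + \frac{136459}{2}\right) \left(- \frac{1}{540280}\right) = \left(- \frac{35405}{2}\right) \left(- \frac{1}{540280}\right) = \frac{7081}{216112}$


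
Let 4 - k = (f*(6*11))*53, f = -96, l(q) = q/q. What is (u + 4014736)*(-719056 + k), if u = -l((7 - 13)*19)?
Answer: -1538623100340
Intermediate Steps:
l(q) = 1
u = -1 (u = -1*1 = -1)
k = 335812 (k = 4 - (-576*11)*53 = 4 - (-96*66)*53 = 4 - (-6336)*53 = 4 - 1*(-335808) = 4 + 335808 = 335812)
(u + 4014736)*(-719056 + k) = (-1 + 4014736)*(-719056 + 335812) = 4014735*(-383244) = -1538623100340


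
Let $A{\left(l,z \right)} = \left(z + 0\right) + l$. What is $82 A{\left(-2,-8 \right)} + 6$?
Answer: $-814$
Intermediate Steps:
$A{\left(l,z \right)} = l + z$ ($A{\left(l,z \right)} = z + l = l + z$)
$82 A{\left(-2,-8 \right)} + 6 = 82 \left(-2 - 8\right) + 6 = 82 \left(-10\right) + 6 = -820 + 6 = -814$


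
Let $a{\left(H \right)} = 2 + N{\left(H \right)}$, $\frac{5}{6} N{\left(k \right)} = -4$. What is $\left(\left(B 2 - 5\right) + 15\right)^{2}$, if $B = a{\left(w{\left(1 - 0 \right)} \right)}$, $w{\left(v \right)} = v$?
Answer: $\frac{484}{25} \approx 19.36$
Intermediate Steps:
$N{\left(k \right)} = - \frac{24}{5}$ ($N{\left(k \right)} = \frac{6}{5} \left(-4\right) = - \frac{24}{5}$)
$a{\left(H \right)} = - \frac{14}{5}$ ($a{\left(H \right)} = 2 - \frac{24}{5} = - \frac{14}{5}$)
$B = - \frac{14}{5} \approx -2.8$
$\left(\left(B 2 - 5\right) + 15\right)^{2} = \left(\left(\left(- \frac{14}{5}\right) 2 - 5\right) + 15\right)^{2} = \left(\left(- \frac{28}{5} - 5\right) + 15\right)^{2} = \left(- \frac{53}{5} + 15\right)^{2} = \left(\frac{22}{5}\right)^{2} = \frac{484}{25}$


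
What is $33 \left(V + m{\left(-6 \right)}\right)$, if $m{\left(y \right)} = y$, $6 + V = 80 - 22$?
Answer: $1518$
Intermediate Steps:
$V = 52$ ($V = -6 + \left(80 - 22\right) = -6 + 58 = 52$)
$33 \left(V + m{\left(-6 \right)}\right) = 33 \left(52 - 6\right) = 33 \cdot 46 = 1518$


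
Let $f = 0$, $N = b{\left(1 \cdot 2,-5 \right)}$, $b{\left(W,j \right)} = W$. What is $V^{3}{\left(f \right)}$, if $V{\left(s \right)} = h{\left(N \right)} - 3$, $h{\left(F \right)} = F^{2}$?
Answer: $1$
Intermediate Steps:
$N = 2$ ($N = 1 \cdot 2 = 2$)
$V{\left(s \right)} = 1$ ($V{\left(s \right)} = 2^{2} - 3 = 4 - 3 = 1$)
$V^{3}{\left(f \right)} = 1^{3} = 1$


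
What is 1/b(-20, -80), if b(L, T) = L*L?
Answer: 1/400 ≈ 0.0025000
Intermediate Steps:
b(L, T) = L**2
1/b(-20, -80) = 1/((-20)**2) = 1/400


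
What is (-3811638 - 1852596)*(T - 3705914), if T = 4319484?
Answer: -3475404055380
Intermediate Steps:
(-3811638 - 1852596)*(T - 3705914) = (-3811638 - 1852596)*(4319484 - 3705914) = -5664234*613570 = -3475404055380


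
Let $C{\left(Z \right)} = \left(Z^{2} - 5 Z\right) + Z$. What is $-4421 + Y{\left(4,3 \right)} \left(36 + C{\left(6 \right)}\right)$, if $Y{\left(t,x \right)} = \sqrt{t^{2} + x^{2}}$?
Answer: $-4181$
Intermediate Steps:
$C{\left(Z \right)} = Z^{2} - 4 Z$
$-4421 + Y{\left(4,3 \right)} \left(36 + C{\left(6 \right)}\right) = -4421 + \sqrt{4^{2} + 3^{2}} \left(36 + 6 \left(-4 + 6\right)\right) = -4421 + \sqrt{16 + 9} \left(36 + 6 \cdot 2\right) = -4421 + \sqrt{25} \left(36 + 12\right) = -4421 + 5 \cdot 48 = -4421 + 240 = -4181$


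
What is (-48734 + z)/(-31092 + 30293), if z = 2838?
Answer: 45896/799 ≈ 57.442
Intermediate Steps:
(-48734 + z)/(-31092 + 30293) = (-48734 + 2838)/(-31092 + 30293) = -45896/(-799) = -45896*(-1/799) = 45896/799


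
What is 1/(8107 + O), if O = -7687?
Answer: 1/420 ≈ 0.0023810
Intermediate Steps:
1/(8107 + O) = 1/(8107 - 7687) = 1/420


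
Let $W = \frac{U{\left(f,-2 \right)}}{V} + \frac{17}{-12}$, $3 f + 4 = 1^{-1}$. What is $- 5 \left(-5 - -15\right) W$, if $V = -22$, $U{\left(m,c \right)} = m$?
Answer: $\frac{4525}{66} \approx 68.561$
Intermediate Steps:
$f = -1$ ($f = - \frac{4}{3} + \frac{1}{3 \cdot 1} = - \frac{4}{3} + \frac{1}{3} \cdot 1 = - \frac{4}{3} + \frac{1}{3} = -1$)
$W = - \frac{181}{132}$ ($W = - \frac{1}{-22} + \frac{17}{-12} = \left(-1\right) \left(- \frac{1}{22}\right) + 17 \left(- \frac{1}{12}\right) = \frac{1}{22} - \frac{17}{12} = - \frac{181}{132} \approx -1.3712$)
$- 5 \left(-5 - -15\right) W = - 5 \left(-5 - -15\right) \left(- \frac{181}{132}\right) = - 5 \left(-5 + 15\right) \left(- \frac{181}{132}\right) = \left(-5\right) 10 \left(- \frac{181}{132}\right) = \left(-50\right) \left(- \frac{181}{132}\right) = \frac{4525}{66}$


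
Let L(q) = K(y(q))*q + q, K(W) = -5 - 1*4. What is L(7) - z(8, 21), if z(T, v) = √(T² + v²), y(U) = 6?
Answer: -56 - √505 ≈ -78.472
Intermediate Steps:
K(W) = -9 (K(W) = -5 - 4 = -9)
L(q) = -8*q (L(q) = -9*q + q = -8*q)
L(7) - z(8, 21) = -8*7 - √(8² + 21²) = -56 - √(64 + 441) = -56 - √505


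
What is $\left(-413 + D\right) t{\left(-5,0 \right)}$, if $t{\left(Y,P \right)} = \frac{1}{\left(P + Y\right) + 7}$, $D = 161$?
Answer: $-126$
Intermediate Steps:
$t{\left(Y,P \right)} = \frac{1}{7 + P + Y}$
$\left(-413 + D\right) t{\left(-5,0 \right)} = \frac{-413 + 161}{7 + 0 - 5} = - \frac{252}{2} = \left(-252\right) \frac{1}{2} = -126$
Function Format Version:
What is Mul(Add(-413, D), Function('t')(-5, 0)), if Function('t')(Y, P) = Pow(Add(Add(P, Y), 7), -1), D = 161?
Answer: -126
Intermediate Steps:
Function('t')(Y, P) = Pow(Add(7, P, Y), -1)
Mul(Add(-413, D), Function('t')(-5, 0)) = Mul(Add(-413, 161), Pow(Add(7, 0, -5), -1)) = Mul(-252, Pow(2, -1)) = Mul(-252, Rational(1, 2)) = -126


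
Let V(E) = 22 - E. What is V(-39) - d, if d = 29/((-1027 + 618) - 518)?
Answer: 56576/927 ≈ 61.031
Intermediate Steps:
d = -29/927 (d = 29/(-409 - 518) = 29/(-927) = 29*(-1/927) = -29/927 ≈ -0.031284)
V(-39) - d = (22 - 1*(-39)) - 1*(-29/927) = (22 + 39) + 29/927 = 61 + 29/927 = 56576/927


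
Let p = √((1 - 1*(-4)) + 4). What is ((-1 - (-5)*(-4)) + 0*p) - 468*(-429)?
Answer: 200751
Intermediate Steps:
p = 3 (p = √((1 + 4) + 4) = √(5 + 4) = √9 = 3)
((-1 - (-5)*(-4)) + 0*p) - 468*(-429) = ((-1 - (-5)*(-4)) + 0*3) - 468*(-429) = ((-1 - 1*20) + 0) + 200772 = ((-1 - 20) + 0) + 200772 = (-21 + 0) + 200772 = -21 + 200772 = 200751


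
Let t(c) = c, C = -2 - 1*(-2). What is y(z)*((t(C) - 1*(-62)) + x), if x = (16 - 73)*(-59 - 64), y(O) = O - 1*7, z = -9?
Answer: -113168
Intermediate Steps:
C = 0 (C = -2 + 2 = 0)
y(O) = -7 + O (y(O) = O - 7 = -7 + O)
x = 7011 (x = -57*(-123) = 7011)
y(z)*((t(C) - 1*(-62)) + x) = (-7 - 9)*((0 - 1*(-62)) + 7011) = -16*((0 + 62) + 7011) = -16*(62 + 7011) = -16*7073 = -113168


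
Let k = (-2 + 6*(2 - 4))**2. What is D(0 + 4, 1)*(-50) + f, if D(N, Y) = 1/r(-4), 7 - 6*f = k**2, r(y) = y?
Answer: -6389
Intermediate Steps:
k = 196 (k = (-2 + 6*(-2))**2 = (-2 - 12)**2 = (-14)**2 = 196)
f = -12803/2 (f = 7/6 - 1/6*196**2 = 7/6 - 1/6*38416 = 7/6 - 19208/3 = -12803/2 ≈ -6401.5)
D(N, Y) = -1/4 (D(N, Y) = 1/(-4) = -1/4)
D(0 + 4, 1)*(-50) + f = -1/4*(-50) - 12803/2 = 25/2 - 12803/2 = -6389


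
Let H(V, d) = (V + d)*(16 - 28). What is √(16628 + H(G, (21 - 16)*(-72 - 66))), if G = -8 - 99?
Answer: 4*√1637 ≈ 161.84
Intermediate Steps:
G = -107
H(V, d) = -12*V - 12*d (H(V, d) = (V + d)*(-12) = -12*V - 12*d)
√(16628 + H(G, (21 - 16)*(-72 - 66))) = √(16628 + (-12*(-107) - 12*(21 - 16)*(-72 - 66))) = √(16628 + (1284 - 60*(-138))) = √(16628 + (1284 - 12*(-690))) = √(16628 + (1284 + 8280)) = √(16628 + 9564) = √26192 = 4*√1637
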